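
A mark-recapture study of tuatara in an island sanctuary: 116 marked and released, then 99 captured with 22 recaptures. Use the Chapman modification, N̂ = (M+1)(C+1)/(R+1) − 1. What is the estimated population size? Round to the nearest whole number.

N̂ = (116+1)(99+1)/(22+1) − 1 = 117·100/23 − 1
= 11700/23 − 1 ≈ 508.7 − 1 ≈ 507.7 → 508

N ≈ 508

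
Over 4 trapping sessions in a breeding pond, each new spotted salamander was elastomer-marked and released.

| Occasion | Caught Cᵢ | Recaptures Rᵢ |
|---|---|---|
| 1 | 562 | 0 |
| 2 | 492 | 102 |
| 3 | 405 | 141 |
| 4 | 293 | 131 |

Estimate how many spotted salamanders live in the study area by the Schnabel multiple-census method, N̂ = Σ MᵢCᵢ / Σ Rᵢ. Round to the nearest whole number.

Marked at large before each occasion: Mᵢ = Σⱼ<ᵢ (Cⱼ − Rⱼ) → M1=0, M2=562, M3=952, M4=1216
Σ MᵢCᵢ = 0·562 + 562·492 + 952·405 + 1216·293 = 0 + 276504 + 385560 + 356288 = 1018352
Σ Rᵢ = 0 + 102 + 141 + 131 = 374
N̂ = 1018352 / 374 ≈ 2722.9 → 2723

N ≈ 2723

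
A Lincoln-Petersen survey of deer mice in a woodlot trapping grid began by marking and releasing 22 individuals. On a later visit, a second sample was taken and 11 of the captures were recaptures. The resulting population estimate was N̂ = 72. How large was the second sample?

From N = M·C/R: C = N·R / M = 72·11 / 22 = 792 / 22 = 36.

C = 36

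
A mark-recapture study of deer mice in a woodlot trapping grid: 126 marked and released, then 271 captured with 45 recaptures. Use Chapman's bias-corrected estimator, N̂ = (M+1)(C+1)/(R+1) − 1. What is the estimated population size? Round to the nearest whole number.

N ≈ 750

N̂ = (126+1)(271+1)/(45+1) − 1 = 127·272/46 − 1
= 34544/46 − 1 ≈ 751.0 − 1 ≈ 750.0 → 750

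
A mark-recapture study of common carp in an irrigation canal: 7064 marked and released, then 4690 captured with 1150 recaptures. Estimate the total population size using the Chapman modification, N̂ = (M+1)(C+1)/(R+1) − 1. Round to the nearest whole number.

N ≈ 28,793

N̂ = (7064+1)(4690+1)/(1150+1) − 1 = 7065·4691/1151 − 1
= 33141915/1151 − 1 ≈ 28794.0 − 1 ≈ 28793.0 → 28793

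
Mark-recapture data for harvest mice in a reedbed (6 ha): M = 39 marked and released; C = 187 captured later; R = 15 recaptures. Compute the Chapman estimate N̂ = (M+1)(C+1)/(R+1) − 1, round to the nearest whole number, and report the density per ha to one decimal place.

N̂ = 40·188/16 − 1 = 7520/16 − 1 = 469
Density = N̂ / area = 469 / 6 ≈ 78.17 → 78.2 per ha

density ≈ 78.2 harvest mice per ha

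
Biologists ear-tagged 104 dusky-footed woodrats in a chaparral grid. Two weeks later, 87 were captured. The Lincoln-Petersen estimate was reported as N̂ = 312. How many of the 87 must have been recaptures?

R = 29

From N = M·C/R: R = M·C / N = 104·87 / 312 = 9048 / 312 = 29.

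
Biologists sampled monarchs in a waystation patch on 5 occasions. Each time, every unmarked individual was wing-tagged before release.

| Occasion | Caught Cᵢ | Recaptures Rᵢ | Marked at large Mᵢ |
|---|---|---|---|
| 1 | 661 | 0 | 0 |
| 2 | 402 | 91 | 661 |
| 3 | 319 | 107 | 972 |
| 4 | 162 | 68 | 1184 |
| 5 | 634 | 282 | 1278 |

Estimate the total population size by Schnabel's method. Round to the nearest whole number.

Σ MᵢCᵢ = 0·661 + 661·402 + 972·319 + 1184·162 + 1278·634 = 0 + 265722 + 310068 + 191808 + 810252 = 1577850
Σ Rᵢ = 0 + 91 + 107 + 68 + 282 = 548
N̂ = 1577850 / 548 ≈ 2879.3 → 2879

N ≈ 2879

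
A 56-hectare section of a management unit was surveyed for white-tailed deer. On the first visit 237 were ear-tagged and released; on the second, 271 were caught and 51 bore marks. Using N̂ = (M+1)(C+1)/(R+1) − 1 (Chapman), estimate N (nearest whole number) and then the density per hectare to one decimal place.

N̂ = 238·272/52 − 1 = 64736/52 − 1 ≈ 1243.9 → 1244
Density = N̂ / area = 1244 / 56 ≈ 22.21 → 22.2 per hectare

density ≈ 22.2 white-tailed deer per hectare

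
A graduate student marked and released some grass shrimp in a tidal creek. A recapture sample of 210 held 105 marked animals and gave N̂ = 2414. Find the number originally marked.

From N = M·C/R: M = N·R / C = 2414·105 / 210 = 253470 / 210 = 1207.

M = 1207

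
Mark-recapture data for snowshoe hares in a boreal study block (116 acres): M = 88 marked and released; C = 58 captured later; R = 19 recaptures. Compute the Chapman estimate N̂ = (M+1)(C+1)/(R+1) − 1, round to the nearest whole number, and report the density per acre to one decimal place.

density ≈ 2.3 snowshoe hares per acre

N̂ = 89·59/20 − 1 = 5251/20 − 1 ≈ 261.6 → 262
Density = N̂ / area = 262 / 116 ≈ 2.26 → 2.3 per acre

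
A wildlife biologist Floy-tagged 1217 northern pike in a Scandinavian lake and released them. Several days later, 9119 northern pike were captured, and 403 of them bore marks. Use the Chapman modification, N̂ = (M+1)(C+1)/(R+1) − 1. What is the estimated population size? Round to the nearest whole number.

N̂ = (1217+1)(9119+1)/(403+1) − 1 = 1218·9120/404 − 1
= 11108160/404 − 1 ≈ 27495.4 − 1 ≈ 27494.4 → 27494

N ≈ 27,494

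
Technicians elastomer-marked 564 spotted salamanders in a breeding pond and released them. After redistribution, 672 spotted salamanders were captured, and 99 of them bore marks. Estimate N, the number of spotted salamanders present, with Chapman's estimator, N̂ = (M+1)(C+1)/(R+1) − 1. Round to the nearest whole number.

N̂ = (564+1)(672+1)/(99+1) − 1 = 565·673/100 − 1
= 380245/100 − 1 ≈ 3802.4 − 1 ≈ 3801.4 → 3801

N ≈ 3801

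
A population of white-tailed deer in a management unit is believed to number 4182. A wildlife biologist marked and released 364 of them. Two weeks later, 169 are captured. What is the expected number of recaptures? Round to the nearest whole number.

The marked fraction of the population is 364/4182, so in a sample of 169 expect C·(M/N) marked.
E[R] = 364 × 169 / 4182 = 61516 / 4182 ≈ 14.7 → 15

expected recaptures ≈ 15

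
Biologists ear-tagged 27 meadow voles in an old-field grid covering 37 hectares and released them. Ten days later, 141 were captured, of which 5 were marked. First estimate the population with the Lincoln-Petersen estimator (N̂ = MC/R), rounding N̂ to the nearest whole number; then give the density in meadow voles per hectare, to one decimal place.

N̂ = 27·141/5 = 3807/5 ≈ 761.4 → 761
Density = N̂ / area = 761 / 37 ≈ 20.57 → 20.6 per hectare

density ≈ 20.6 meadow voles per hectare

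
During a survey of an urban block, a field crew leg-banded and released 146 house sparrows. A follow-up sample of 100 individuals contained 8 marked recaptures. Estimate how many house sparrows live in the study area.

The marked fraction in the recapture sample should equal the marked fraction in the population: 8/100 = 146/N.
N = (146 × 100) / 8 = 14600 / 8 = 1825

N = 1825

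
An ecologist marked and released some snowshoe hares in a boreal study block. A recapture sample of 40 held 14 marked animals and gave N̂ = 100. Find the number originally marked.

From N = M·C/R: M = N·R / C = 100·14 / 40 = 1400 / 40 = 35.

M = 35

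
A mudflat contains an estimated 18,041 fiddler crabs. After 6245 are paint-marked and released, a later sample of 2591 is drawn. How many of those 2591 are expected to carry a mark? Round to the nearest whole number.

expected recaptures ≈ 897

The marked fraction of the population is 6245/18041, so in a sample of 2591 expect C·(M/N) marked.
E[R] = 6245 × 2591 / 18041 = 16180795 / 18041 ≈ 896.9 → 897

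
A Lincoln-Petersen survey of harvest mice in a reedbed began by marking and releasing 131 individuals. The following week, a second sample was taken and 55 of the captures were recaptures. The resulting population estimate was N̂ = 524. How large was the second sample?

C = 220

From N = M·C/R: C = N·R / M = 524·55 / 131 = 28820 / 131 = 220.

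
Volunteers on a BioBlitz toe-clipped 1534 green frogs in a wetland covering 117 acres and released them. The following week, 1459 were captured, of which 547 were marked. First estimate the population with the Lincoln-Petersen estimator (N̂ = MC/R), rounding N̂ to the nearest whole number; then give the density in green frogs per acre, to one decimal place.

N̂ = 1534·1459/547 = 2238106/547 ≈ 4091.6 → 4092
Density = N̂ / area = 4092 / 117 ≈ 34.97 → 35.0 per acre

density ≈ 35.0 green frogs per acre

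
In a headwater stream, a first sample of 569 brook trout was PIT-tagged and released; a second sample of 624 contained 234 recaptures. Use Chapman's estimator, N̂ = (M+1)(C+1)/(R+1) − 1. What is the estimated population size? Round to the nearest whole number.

N ≈ 1515

N̂ = (569+1)(624+1)/(234+1) − 1 = 570·625/235 − 1
= 356250/235 − 1 ≈ 1516.0 − 1 ≈ 1515.0 → 1515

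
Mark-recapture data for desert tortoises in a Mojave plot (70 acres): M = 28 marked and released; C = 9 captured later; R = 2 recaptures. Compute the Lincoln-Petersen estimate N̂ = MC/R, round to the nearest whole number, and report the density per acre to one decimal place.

density ≈ 1.8 desert tortoises per acre

N̂ = 28·9/2 = 252/2 = 126
Density = N̂ / area = 126 / 70 ≈ 1.80 → 1.8 per acre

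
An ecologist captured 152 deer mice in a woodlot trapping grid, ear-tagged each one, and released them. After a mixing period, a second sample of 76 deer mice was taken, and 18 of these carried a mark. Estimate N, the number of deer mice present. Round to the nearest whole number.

N = (152 × 76) / 18 = 11552 / 18 ≈ 641.8 → 642

N ≈ 642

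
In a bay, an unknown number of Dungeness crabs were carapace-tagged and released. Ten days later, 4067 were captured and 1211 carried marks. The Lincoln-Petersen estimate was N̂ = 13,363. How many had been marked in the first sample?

M = 3979

From N = M·C/R: M = N·R / C = 13363·1211 / 4067 = 16182593 / 4067 = 3979.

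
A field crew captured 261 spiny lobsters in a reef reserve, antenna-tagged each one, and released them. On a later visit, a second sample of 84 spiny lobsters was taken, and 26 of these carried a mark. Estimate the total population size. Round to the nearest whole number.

N = (261 × 84) / 26 = 21924 / 26 ≈ 843.2 → 843

N ≈ 843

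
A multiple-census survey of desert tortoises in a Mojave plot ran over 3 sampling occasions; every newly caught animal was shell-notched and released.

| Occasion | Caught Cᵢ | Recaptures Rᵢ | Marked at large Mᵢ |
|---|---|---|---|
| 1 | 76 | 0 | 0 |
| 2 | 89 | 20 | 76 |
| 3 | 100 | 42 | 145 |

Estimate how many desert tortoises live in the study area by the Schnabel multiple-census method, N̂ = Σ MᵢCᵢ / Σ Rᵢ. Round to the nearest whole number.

Σ MᵢCᵢ = 0·76 + 76·89 + 145·100 = 0 + 6764 + 14500 = 21264
Σ Rᵢ = 0 + 20 + 42 = 62
N̂ = 21264 / 62 ≈ 343.0 → 343

N ≈ 343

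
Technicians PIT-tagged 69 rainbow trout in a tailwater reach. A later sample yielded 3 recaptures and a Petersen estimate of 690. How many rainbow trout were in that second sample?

C = 30

From N = M·C/R: C = N·R / M = 690·3 / 69 = 2070 / 69 = 30.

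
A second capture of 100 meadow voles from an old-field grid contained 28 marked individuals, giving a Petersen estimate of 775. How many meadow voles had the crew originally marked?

M = 217

From N = M·C/R: M = N·R / C = 775·28 / 100 = 21700 / 100 = 217.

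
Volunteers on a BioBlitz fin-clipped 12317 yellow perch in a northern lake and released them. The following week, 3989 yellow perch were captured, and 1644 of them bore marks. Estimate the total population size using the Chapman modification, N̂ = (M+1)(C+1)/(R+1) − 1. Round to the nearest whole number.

N ≈ 29,877

N̂ = (12317+1)(3989+1)/(1644+1) − 1 = 12318·3990/1645 − 1
= 49148820/1645 − 1 ≈ 29877.7 − 1 ≈ 29876.7 → 29877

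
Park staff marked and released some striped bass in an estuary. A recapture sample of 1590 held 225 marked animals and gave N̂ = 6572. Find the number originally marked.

M = 930

From N = M·C/R: M = N·R / C = 6572·225 / 1590 = 1478700 / 1590 = 930.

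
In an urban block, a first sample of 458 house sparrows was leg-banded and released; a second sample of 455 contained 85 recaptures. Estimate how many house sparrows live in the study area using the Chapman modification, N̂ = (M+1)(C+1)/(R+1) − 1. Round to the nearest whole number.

N̂ = (458+1)(455+1)/(85+1) − 1 = 459·456/86 − 1
= 209304/86 − 1 ≈ 2433.8 − 1 ≈ 2432.8 → 2433

N ≈ 2433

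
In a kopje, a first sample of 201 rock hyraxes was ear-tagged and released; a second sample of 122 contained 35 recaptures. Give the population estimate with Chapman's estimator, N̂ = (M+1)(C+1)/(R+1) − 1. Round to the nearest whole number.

N̂ = (201+1)(122+1)/(35+1) − 1 = 202·123/36 − 1
= 24846/36 − 1 ≈ 690.2 − 1 ≈ 689.2 → 689

N ≈ 689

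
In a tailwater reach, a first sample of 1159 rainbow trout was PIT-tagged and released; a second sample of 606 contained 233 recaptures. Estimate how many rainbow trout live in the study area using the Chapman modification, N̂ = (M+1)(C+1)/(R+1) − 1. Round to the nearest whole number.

N̂ = (1159+1)(606+1)/(233+1) − 1 = 1160·607/234 − 1
= 704120/234 − 1 ≈ 3009.1 − 1 ≈ 3008.1 → 3008

N ≈ 3008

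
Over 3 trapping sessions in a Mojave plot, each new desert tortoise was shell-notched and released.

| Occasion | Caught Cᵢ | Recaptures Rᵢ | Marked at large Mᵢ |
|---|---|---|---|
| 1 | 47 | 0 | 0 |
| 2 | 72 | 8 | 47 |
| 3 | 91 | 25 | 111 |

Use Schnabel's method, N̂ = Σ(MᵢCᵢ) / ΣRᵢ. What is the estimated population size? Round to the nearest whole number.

N ≈ 409

Σ MᵢCᵢ = 0·47 + 47·72 + 111·91 = 0 + 3384 + 10101 = 13485
Σ Rᵢ = 0 + 8 + 25 = 33
N̂ = 13485 / 33 ≈ 408.6 → 409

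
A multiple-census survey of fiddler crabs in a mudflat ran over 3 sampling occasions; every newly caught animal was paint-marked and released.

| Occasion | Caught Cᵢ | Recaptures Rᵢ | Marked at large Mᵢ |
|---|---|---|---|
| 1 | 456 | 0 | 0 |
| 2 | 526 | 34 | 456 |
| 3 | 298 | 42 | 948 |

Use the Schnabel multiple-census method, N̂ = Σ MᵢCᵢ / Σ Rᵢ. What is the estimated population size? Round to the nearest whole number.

N ≈ 6873

Σ MᵢCᵢ = 0·456 + 456·526 + 948·298 = 0 + 239856 + 282504 = 522360
Σ Rᵢ = 0 + 34 + 42 = 76
N̂ = 522360 / 76 ≈ 6873.2 → 6873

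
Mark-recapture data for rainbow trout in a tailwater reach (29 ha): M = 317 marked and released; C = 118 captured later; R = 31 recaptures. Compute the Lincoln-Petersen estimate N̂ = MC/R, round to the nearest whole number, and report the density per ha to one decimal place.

N̂ = 317·118/31 = 37406/31 ≈ 1206.6 → 1207
Density = N̂ / area = 1207 / 29 ≈ 41.62 → 41.6 per ha

density ≈ 41.6 rainbow trout per ha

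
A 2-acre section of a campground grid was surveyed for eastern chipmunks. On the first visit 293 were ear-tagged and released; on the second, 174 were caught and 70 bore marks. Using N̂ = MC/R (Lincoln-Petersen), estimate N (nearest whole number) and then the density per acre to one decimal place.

N̂ = 293·174/70 = 50982/70 ≈ 728.3 → 728
Density = N̂ / area = 728 / 2 = 364.0 per acre

density ≈ 364.0 eastern chipmunks per acre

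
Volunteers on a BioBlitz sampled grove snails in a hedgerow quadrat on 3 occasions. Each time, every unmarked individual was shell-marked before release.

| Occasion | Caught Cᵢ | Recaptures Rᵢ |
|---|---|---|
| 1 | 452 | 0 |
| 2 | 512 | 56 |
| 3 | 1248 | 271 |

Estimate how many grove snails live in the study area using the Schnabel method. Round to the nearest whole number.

Marked at large before each occasion: Mᵢ = Σⱼ<ᵢ (Cⱼ − Rⱼ) → M1=0, M2=452, M3=908
Σ MᵢCᵢ = 0·452 + 452·512 + 908·1248 = 0 + 231424 + 1133184 = 1364608
Σ Rᵢ = 0 + 56 + 271 = 327
N̂ = 1364608 / 327 ≈ 4173.1 → 4173

N ≈ 4173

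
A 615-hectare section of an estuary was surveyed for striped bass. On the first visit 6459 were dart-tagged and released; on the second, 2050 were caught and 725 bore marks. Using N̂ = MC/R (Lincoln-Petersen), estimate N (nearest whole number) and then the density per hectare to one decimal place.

density ≈ 29.7 striped bass per hectare

N̂ = 6459·2050/725 = 13240950/725 ≈ 18263.4 → 18263
Density = N̂ / area = 18263 / 615 ≈ 29.70 → 29.7 per hectare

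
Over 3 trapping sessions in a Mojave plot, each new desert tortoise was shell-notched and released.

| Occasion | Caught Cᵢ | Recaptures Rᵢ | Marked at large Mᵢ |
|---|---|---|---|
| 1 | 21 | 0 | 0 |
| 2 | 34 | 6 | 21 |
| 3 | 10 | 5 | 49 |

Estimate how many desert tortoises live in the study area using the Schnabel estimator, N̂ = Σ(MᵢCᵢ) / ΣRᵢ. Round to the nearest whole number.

Σ MᵢCᵢ = 0·21 + 21·34 + 49·10 = 0 + 714 + 490 = 1204
Σ Rᵢ = 0 + 6 + 5 = 11
N̂ = 1204 / 11 ≈ 109.45 → 109

N ≈ 109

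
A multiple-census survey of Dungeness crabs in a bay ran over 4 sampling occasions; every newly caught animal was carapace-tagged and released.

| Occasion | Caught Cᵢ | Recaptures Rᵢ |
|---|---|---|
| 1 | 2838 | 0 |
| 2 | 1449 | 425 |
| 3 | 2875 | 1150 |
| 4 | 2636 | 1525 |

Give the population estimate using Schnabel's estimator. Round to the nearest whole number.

N ≈ 9659

Marked at large before each occasion: Mᵢ = Σⱼ<ᵢ (Cⱼ − Rⱼ) → M1=0, M2=2838, M3=3862, M4=5587
Σ MᵢCᵢ = 0·2838 + 2838·1449 + 3862·2875 + 5587·2636 = 0 + 4112262 + 11103250 + 14727332 = 29942844
Σ Rᵢ = 0 + 425 + 1150 + 1525 = 3100
N̂ = 29942844 / 3100 ≈ 9659.0 → 9659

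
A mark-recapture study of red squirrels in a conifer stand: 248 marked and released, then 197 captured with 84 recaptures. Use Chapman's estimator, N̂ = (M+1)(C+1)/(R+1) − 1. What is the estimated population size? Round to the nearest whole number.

N̂ = (248+1)(197+1)/(84+1) − 1 = 249·198/85 − 1
= 49302/85 − 1 ≈ 580.0 − 1 ≈ 579.0 → 579

N ≈ 579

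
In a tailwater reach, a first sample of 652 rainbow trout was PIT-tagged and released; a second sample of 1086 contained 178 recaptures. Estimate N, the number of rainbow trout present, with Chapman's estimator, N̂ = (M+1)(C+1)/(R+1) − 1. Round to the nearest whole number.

N̂ = (652+1)(1086+1)/(178+1) − 1 = 653·1087/179 − 1
= 709811/179 − 1 ≈ 3965.4 − 1 ≈ 3964.4 → 3964

N ≈ 3964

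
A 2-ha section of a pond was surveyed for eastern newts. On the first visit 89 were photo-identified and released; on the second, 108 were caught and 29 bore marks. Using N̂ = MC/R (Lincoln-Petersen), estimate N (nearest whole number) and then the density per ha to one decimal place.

density ≈ 165.5 eastern newts per ha

N̂ = 89·108/29 = 9612/29 ≈ 331.4 → 331
Density = N̂ / area = 331 / 2 ≈ 165.50 → 165.5 per ha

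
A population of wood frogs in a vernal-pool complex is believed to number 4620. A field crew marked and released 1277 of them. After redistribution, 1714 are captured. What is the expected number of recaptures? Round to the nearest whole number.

expected recaptures ≈ 474

The marked fraction of the population is 1277/4620, so in a sample of 1714 expect C·(M/N) marked.
E[R] = 1277 × 1714 / 4620 = 2188778 / 4620 ≈ 473.8 → 474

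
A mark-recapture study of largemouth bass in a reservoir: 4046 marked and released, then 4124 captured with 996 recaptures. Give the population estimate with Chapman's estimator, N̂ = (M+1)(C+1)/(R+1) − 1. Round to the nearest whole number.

N ≈ 16,743

N̂ = (4046+1)(4124+1)/(996+1) − 1 = 4047·4125/997 − 1
= 16693875/997 − 1 ≈ 16744.1 − 1 ≈ 16743.1 → 16743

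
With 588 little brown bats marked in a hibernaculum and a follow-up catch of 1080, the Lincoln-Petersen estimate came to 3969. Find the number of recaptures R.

From N = M·C/R: R = M·C / N = 588·1080 / 3969 = 635040 / 3969 = 160.

R = 160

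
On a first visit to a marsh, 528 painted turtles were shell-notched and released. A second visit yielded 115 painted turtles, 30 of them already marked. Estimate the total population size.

N = 2024

N = (528 × 115) / 30 = 60720 / 30 = 2024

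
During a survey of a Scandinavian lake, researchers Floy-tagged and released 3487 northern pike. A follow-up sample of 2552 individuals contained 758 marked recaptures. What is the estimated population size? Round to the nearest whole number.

If marked individuals mix randomly, R/C ≈ M/N, giving N ≈ M·C/R.
N = (3487 × 2552) / 758 = 8898824 / 758 ≈ 11739.9 → 11740

N ≈ 11,740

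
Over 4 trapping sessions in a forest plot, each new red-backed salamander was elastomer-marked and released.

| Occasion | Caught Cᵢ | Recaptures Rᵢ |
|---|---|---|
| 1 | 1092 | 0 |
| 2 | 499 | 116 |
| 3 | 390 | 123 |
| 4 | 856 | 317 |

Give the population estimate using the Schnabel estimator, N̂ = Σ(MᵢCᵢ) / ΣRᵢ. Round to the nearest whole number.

N ≈ 4697

Marked at large before each occasion: Mᵢ = Σⱼ<ᵢ (Cⱼ − Rⱼ) → M1=0, M2=1092, M3=1475, M4=1742
Σ MᵢCᵢ = 0·1092 + 1092·499 + 1475·390 + 1742·856 = 0 + 544908 + 575250 + 1491152 = 2611310
Σ Rᵢ = 0 + 116 + 123 + 317 = 556
N̂ = 2611310 / 556 ≈ 4696.6 → 4697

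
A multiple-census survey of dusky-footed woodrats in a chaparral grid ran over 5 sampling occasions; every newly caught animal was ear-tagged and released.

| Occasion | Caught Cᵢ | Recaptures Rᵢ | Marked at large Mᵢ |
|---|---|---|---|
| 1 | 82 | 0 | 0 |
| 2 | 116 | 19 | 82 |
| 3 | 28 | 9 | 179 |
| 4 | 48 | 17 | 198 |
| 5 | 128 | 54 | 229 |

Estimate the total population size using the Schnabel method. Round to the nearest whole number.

Σ MᵢCᵢ = 0·82 + 82·116 + 179·28 + 198·48 + 229·128 = 0 + 9512 + 5012 + 9504 + 29312 = 53340
Σ Rᵢ = 0 + 19 + 9 + 17 + 54 = 99
N̂ = 53340 / 99 ≈ 538.8 → 539

N ≈ 539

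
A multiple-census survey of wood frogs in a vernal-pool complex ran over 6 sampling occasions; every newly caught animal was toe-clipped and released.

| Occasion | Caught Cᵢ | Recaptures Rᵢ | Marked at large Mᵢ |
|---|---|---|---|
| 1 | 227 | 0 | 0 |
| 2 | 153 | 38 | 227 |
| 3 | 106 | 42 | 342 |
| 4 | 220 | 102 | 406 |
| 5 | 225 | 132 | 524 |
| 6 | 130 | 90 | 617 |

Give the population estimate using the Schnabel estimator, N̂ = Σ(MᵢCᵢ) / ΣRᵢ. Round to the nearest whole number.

N ≈ 887

Σ MᵢCᵢ = 0·227 + 227·153 + 342·106 + 406·220 + 524·225 + 617·130 = 0 + 34731 + 36252 + 89320 + 117900 + 80210 = 358413
Σ Rᵢ = 0 + 38 + 42 + 102 + 132 + 90 = 404
N̂ = 358413 / 404 ≈ 887.2 → 887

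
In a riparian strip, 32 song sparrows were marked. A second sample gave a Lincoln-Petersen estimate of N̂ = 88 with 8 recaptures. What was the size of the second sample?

C = 22

From N = M·C/R: C = N·R / M = 88·8 / 32 = 704 / 32 = 22.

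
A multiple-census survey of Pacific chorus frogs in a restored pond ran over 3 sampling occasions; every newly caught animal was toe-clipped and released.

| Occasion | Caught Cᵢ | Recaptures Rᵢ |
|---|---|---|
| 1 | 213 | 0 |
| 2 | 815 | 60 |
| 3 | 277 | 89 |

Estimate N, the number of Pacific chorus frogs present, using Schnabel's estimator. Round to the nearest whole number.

N ≈ 2965

Marked at large before each occasion: Mᵢ = Σⱼ<ᵢ (Cⱼ − Rⱼ) → M1=0, M2=213, M3=968
Σ MᵢCᵢ = 0·213 + 213·815 + 968·277 = 0 + 173595 + 268136 = 441731
Σ Rᵢ = 0 + 60 + 89 = 149
N̂ = 441731 / 149 ≈ 2964.6 → 2965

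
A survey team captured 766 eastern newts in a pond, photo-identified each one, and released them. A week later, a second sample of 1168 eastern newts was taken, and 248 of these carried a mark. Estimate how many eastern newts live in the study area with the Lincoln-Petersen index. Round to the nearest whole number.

N ≈ 3608

N = (766 × 1168) / 248 = 894688 / 248 ≈ 3607.6 → 3608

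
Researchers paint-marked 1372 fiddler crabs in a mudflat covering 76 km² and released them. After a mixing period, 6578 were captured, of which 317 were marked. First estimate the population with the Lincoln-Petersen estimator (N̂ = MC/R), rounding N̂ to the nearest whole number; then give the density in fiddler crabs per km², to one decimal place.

density ≈ 374.6 fiddler crabs per km²

N̂ = 1372·6578/317 = 9025016/317 ≈ 28470.1 → 28470
Density = N̂ / area = 28470 / 76 ≈ 374.61 → 374.6 per km²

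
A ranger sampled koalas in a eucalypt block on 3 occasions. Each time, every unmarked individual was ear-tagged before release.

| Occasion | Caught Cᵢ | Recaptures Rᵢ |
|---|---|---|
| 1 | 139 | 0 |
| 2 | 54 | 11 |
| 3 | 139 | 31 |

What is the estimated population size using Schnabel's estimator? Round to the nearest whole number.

Marked at large before each occasion: Mᵢ = Σⱼ<ᵢ (Cⱼ − Rⱼ) → M1=0, M2=139, M3=182
Σ MᵢCᵢ = 0·139 + 139·54 + 182·139 = 0 + 7506 + 25298 = 32804
Σ Rᵢ = 0 + 11 + 31 = 42
N̂ = 32804 / 42 ≈ 781.0 → 781

N ≈ 781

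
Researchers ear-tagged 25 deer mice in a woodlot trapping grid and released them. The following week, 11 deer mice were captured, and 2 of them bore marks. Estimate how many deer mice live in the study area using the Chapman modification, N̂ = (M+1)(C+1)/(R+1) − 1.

N̂ = (25+1)(11+1)/(2+1) − 1 = 26·12/3 − 1
= 312/3 − 1 = 104 − 1 = 103

N = 103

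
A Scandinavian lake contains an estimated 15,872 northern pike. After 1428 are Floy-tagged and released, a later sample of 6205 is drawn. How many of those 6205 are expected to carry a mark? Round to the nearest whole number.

Expected recaptures E[R] = M·C / N.
E[R] = 1428 × 6205 / 15872 = 8860740 / 15872 ≈ 558.3 → 558

expected recaptures ≈ 558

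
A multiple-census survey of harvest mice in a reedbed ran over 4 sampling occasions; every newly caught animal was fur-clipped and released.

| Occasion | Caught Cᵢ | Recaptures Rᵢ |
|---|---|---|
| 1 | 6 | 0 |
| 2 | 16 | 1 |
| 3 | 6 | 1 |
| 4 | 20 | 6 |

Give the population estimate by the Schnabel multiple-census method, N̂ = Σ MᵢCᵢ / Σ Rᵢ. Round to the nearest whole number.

N ≈ 93

Marked at large before each occasion: Mᵢ = Σⱼ<ᵢ (Cⱼ − Rⱼ) → M1=0, M2=6, M3=21, M4=26
Σ MᵢCᵢ = 0·6 + 6·16 + 21·6 + 26·20 = 0 + 96 + 126 + 520 = 742
Σ Rᵢ = 0 + 1 + 1 + 6 = 8
N̂ = 742 / 8 ≈ 92.8 → 93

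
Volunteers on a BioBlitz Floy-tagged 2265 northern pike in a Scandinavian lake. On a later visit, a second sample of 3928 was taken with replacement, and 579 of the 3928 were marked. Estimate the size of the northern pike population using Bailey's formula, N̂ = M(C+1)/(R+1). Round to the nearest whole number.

N̂ = 2265·(3928+1)/(579+1) = 2265·3929/580 = 8899185/580 ≈ 15343.4 → 15343

N ≈ 15,343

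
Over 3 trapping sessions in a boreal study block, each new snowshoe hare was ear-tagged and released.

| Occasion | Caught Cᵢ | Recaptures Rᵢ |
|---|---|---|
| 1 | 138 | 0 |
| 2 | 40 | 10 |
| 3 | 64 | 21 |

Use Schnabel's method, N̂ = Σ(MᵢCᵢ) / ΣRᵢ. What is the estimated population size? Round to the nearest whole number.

Marked at large before each occasion: Mᵢ = Σⱼ<ᵢ (Cⱼ − Rⱼ) → M1=0, M2=138, M3=168
Σ MᵢCᵢ = 0·138 + 138·40 + 168·64 = 0 + 5520 + 10752 = 16272
Σ Rᵢ = 0 + 10 + 21 = 31
N̂ = 16272 / 31 ≈ 524.9 → 525

N ≈ 525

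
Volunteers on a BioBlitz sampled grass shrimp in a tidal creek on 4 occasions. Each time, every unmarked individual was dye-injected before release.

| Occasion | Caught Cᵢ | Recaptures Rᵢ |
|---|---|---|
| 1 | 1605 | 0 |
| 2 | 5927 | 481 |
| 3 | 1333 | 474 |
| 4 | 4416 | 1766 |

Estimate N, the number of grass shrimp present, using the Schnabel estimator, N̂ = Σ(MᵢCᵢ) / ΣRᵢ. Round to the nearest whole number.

Marked at large before each occasion: Mᵢ = Σⱼ<ᵢ (Cⱼ − Rⱼ) → M1=0, M2=1605, M3=7051, M4=7910
Σ MᵢCᵢ = 0·1605 + 1605·5927 + 7051·1333 + 7910·4416 = 0 + 9512835 + 9398983 + 34930560 = 53842378
Σ Rᵢ = 0 + 481 + 474 + 1766 = 2721
N̂ = 53842378 / 2721 ≈ 19787.7 → 19788

N ≈ 19,788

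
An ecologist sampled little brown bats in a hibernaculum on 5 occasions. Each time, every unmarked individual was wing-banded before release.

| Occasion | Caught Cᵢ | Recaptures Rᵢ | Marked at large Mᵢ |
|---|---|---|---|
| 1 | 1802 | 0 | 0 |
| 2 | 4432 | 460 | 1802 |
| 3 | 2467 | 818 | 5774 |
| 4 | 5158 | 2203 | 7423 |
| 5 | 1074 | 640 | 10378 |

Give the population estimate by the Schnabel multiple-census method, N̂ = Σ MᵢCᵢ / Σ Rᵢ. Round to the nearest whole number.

N ≈ 17,390

Σ MᵢCᵢ = 0·1802 + 1802·4432 + 5774·2467 + 7423·5158 + 10378·1074 = 0 + 7986464 + 14244458 + 38287834 + 11145972 = 71664728
Σ Rᵢ = 0 + 460 + 818 + 2203 + 640 = 4121
N̂ = 71664728 / 4121 ≈ 17390.1 → 17390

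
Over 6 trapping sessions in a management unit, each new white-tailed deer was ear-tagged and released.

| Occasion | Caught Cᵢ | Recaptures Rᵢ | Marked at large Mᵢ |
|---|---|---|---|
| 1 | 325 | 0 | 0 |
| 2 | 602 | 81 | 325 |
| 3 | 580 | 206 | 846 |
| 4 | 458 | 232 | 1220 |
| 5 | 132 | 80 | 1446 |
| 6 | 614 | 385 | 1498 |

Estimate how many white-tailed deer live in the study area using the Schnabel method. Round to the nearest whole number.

Σ MᵢCᵢ = 0·325 + 325·602 + 846·580 + 1220·458 + 1446·132 + 1498·614 = 0 + 195650 + 490680 + 558760 + 190872 + 919772 = 2355734
Σ Rᵢ = 0 + 81 + 206 + 232 + 80 + 385 = 984
N̂ = 2355734 / 984 ≈ 2394.0 → 2394

N ≈ 2394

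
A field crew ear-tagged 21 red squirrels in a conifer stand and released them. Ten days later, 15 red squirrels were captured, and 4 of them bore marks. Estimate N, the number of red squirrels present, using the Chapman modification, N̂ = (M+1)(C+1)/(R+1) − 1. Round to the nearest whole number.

N̂ = (21+1)(15+1)/(4+1) − 1 = 22·16/5 − 1
= 352/5 − 1 ≈ 70.4 − 1 ≈ 69.4 → 69

N ≈ 69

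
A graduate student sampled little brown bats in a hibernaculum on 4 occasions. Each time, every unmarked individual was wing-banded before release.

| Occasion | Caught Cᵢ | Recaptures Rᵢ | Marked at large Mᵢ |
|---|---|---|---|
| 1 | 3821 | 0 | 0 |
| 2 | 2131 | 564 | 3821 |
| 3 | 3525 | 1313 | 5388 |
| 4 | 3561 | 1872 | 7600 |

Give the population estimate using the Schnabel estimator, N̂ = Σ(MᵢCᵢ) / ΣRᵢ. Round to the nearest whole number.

Σ MᵢCᵢ = 0·3821 + 3821·2131 + 5388·3525 + 7600·3561 = 0 + 8142551 + 18992700 + 27063600 = 54198851
Σ Rᵢ = 0 + 564 + 1313 + 1872 = 3749
N̂ = 54198851 / 3749 ≈ 14456.9 → 14457

N ≈ 14,457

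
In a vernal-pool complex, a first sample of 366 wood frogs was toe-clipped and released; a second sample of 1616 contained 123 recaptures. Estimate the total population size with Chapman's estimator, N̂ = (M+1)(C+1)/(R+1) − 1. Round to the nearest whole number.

N̂ = (366+1)(1616+1)/(123+1) − 1 = 367·1617/124 − 1
= 593439/124 − 1 ≈ 4785.8 − 1 ≈ 4784.8 → 4785

N ≈ 4785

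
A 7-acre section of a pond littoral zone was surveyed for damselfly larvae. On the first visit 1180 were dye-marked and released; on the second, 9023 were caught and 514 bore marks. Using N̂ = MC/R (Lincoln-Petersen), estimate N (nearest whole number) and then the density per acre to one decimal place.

N̂ = 1180·9023/514 = 10647140/514 ≈ 20714.3 → 20714
Density = N̂ / area = 20714 / 7 ≈ 2959.14 → 2959.1 per acre

density ≈ 2959.1 damselfly larvae per acre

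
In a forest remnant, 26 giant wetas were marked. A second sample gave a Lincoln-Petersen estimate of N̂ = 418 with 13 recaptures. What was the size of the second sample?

From N = M·C/R: C = N·R / M = 418·13 / 26 = 5434 / 26 = 209.

C = 209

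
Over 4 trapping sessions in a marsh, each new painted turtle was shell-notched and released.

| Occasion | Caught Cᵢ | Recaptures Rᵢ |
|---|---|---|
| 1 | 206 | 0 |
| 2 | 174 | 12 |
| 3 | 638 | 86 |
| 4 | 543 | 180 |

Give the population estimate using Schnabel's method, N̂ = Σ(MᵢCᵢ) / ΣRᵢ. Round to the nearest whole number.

N ≈ 2770

Marked at large before each occasion: Mᵢ = Σⱼ<ᵢ (Cⱼ − Rⱼ) → M1=0, M2=206, M3=368, M4=920
Σ MᵢCᵢ = 0·206 + 206·174 + 368·638 + 920·543 = 0 + 35844 + 234784 + 499560 = 770188
Σ Rᵢ = 0 + 12 + 86 + 180 = 278
N̂ = 770188 / 278 ≈ 2770.46 → 2770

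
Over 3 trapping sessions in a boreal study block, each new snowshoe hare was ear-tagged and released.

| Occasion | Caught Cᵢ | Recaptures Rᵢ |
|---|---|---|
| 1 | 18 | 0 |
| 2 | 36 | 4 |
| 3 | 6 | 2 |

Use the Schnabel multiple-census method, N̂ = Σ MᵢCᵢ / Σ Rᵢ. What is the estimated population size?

N = 158

Marked at large before each occasion: Mᵢ = Σⱼ<ᵢ (Cⱼ − Rⱼ) → M1=0, M2=18, M3=50
Σ MᵢCᵢ = 0·18 + 18·36 + 50·6 = 0 + 648 + 300 = 948
Σ Rᵢ = 0 + 4 + 2 = 6
N̂ = 948 / 6 = 158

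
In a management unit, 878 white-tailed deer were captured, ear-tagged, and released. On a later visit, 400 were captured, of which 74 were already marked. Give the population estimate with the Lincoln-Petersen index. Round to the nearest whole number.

Lincoln-Petersen assumes M/N = R/C, so N = M·C / R.
N = (878 × 400) / 74 = 351200 / 74 ≈ 4745.9 → 4746

N ≈ 4746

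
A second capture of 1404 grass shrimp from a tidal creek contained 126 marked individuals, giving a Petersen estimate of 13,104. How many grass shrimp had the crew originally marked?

M = 1176

From N = M·C/R: M = N·R / C = 13104·126 / 1404 = 1651104 / 1404 = 1176.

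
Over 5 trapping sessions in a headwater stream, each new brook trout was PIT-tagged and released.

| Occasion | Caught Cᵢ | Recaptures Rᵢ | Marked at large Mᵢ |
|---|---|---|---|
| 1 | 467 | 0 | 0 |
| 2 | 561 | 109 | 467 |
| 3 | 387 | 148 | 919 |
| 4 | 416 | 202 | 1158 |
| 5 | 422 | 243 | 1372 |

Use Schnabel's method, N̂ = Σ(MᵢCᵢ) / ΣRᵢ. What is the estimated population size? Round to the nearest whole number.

N ≈ 2391

Σ MᵢCᵢ = 0·467 + 467·561 + 919·387 + 1158·416 + 1372·422 = 0 + 261987 + 355653 + 481728 + 578984 = 1678352
Σ Rᵢ = 0 + 109 + 148 + 202 + 243 = 702
N̂ = 1678352 / 702 ≈ 2390.8 → 2391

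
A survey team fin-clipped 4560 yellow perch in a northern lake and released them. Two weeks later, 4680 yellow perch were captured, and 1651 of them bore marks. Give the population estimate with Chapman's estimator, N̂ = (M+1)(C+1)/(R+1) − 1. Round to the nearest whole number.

N ≈ 12,923

N̂ = (4560+1)(4680+1)/(1651+1) − 1 = 4561·4681/1652 − 1
= 21350041/1652 − 1 ≈ 12923.8 − 1 ≈ 12922.8 → 12923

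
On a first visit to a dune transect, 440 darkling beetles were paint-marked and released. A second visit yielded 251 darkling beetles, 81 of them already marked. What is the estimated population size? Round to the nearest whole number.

N = (440 × 251) / 81 = 110440 / 81 ≈ 1363.46 → 1363

N ≈ 1363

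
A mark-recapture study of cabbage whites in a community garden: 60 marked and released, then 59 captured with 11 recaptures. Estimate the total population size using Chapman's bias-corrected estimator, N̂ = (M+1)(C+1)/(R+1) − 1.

N = 304

N̂ = (60+1)(59+1)/(11+1) − 1 = 61·60/12 − 1
= 3660/12 − 1 = 305 − 1 = 304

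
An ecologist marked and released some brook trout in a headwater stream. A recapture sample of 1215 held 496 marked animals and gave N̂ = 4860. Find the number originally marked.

From N = M·C/R: M = N·R / C = 4860·496 / 1215 = 2410560 / 1215 = 1984.

M = 1984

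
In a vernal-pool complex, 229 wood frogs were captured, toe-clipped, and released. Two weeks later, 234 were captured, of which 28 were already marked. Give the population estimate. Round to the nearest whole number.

N ≈ 1914

N = (229 × 234) / 28 = 53586 / 28 ≈ 1913.8 → 1914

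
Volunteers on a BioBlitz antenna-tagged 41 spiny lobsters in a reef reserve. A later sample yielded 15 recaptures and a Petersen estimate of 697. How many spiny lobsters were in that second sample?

C = 255

From N = M·C/R: C = N·R / M = 697·15 / 41 = 10455 / 41 = 255.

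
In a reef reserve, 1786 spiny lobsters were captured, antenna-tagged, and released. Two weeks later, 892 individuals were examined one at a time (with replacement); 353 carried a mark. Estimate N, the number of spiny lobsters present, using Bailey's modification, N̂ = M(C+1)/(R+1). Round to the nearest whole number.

N̂ = 1786·(892+1)/(353+1) = 1786·893/354 = 1594898/354 ≈ 4505.4 → 4505

N ≈ 4505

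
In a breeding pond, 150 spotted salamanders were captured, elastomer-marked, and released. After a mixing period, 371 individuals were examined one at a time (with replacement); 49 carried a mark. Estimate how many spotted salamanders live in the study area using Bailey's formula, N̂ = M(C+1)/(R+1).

N = 1116

N̂ = 150·(371+1)/(49+1) = 150·372/50 = 55800/50 = 1116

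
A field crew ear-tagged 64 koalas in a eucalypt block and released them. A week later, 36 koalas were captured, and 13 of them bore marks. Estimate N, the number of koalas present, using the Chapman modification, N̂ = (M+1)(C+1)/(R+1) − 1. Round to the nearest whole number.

N ≈ 171

N̂ = (64+1)(36+1)/(13+1) − 1 = 65·37/14 − 1
= 2405/14 − 1 ≈ 171.8 − 1 ≈ 170.8 → 171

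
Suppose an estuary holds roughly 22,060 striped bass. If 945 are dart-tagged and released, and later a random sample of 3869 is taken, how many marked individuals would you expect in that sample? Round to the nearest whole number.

The marked fraction of the population is 945/22060, so in a sample of 3869 expect C·(M/N) marked.
E[R] = 945 × 3869 / 22060 = 3656205 / 22060 ≈ 165.7 → 166

expected recaptures ≈ 166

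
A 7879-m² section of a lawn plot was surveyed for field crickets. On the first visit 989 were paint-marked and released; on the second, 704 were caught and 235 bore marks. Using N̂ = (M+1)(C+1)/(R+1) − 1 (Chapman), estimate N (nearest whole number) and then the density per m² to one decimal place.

density ≈ 0.4 field crickets per m²

N̂ = 990·705/236 − 1 = 697950/236 − 1 ≈ 2956.4 → 2956
Density = N̂ / area = 2956 / 7879 ≈ 0.38 → 0.4 per m²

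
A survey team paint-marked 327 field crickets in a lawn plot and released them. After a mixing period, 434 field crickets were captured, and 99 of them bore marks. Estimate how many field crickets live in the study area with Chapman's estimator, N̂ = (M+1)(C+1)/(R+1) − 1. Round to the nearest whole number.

N ≈ 1426

N̂ = (327+1)(434+1)/(99+1) − 1 = 328·435/100 − 1
= 142680/100 − 1 ≈ 1426.8 − 1 ≈ 1425.8 → 1426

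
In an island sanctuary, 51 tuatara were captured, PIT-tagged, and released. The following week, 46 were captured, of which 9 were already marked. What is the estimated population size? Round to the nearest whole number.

N ≈ 261

The marked fraction in the recapture sample should equal the marked fraction in the population: 9/46 = 51/N.
N = (51 × 46) / 9 = 2346 / 9 ≈ 260.7 → 261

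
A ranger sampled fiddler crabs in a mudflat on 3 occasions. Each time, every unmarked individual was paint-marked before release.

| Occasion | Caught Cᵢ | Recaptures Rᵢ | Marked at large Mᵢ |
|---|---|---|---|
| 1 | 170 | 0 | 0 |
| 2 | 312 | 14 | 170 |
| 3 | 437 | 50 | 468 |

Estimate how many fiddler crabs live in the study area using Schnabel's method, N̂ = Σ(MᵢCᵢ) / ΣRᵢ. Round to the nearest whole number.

Σ MᵢCᵢ = 0·170 + 170·312 + 468·437 = 0 + 53040 + 204516 = 257556
Σ Rᵢ = 0 + 14 + 50 = 64
N̂ = 257556 / 64 ≈ 4024.3 → 4024

N ≈ 4024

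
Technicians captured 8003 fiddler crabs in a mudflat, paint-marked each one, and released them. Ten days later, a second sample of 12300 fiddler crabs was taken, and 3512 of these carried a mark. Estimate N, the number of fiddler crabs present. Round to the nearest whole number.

N ≈ 28,029

If marked individuals mix randomly, R/C ≈ M/N, giving N ≈ M·C/R.
N = (8003 × 12300) / 3512 = 98436900 / 3512 ≈ 28028.7 → 28029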